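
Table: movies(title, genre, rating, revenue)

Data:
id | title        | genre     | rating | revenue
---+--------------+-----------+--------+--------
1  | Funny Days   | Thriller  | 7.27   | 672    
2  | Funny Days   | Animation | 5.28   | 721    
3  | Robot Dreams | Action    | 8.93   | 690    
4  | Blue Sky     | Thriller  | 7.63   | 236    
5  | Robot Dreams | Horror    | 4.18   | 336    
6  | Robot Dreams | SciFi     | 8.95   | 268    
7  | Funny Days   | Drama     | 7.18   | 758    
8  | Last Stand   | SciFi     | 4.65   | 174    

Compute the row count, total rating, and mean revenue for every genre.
SELECT genre,
       COUNT(*) as cnt,
       SUM(rating) as total_rating,
       AVG(revenue) as avg_revenue
FROM movies
GROUP BY genre

Result:
  Action: 1 records, 8.93 total rating, 690.00 avg revenue
  Animation: 1 records, 5.28 total rating, 721.00 avg revenue
  Drama: 1 records, 7.18 total rating, 758.00 avg revenue
  Horror: 1 records, 4.18 total rating, 336.00 avg revenue
  SciFi: 2 records, 13.60 total rating, 221.00 avg revenue
  Thriller: 2 records, 14.90 total rating, 454.00 avg revenue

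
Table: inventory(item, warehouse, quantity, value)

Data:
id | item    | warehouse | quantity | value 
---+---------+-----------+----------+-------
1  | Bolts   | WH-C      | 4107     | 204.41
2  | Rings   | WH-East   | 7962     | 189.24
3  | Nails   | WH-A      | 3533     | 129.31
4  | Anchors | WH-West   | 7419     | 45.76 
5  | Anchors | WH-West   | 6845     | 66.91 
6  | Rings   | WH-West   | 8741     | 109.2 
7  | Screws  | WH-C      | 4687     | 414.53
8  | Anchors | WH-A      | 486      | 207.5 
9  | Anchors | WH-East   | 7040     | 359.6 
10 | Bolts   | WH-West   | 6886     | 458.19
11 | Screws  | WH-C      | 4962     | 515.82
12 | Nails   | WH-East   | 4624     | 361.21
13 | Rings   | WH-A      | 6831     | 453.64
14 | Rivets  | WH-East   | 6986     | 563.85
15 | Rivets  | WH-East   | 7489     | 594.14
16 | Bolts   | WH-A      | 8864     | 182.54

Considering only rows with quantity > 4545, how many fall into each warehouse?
SELECT warehouse, COUNT(*)
FROM inventory
WHERE quantity > 4545
GROUP BY warehouse

Note: WHERE filters rows before grouping.

Result:
  WH-A: 2
  WH-C: 2
  WH-East: 5
  WH-West: 4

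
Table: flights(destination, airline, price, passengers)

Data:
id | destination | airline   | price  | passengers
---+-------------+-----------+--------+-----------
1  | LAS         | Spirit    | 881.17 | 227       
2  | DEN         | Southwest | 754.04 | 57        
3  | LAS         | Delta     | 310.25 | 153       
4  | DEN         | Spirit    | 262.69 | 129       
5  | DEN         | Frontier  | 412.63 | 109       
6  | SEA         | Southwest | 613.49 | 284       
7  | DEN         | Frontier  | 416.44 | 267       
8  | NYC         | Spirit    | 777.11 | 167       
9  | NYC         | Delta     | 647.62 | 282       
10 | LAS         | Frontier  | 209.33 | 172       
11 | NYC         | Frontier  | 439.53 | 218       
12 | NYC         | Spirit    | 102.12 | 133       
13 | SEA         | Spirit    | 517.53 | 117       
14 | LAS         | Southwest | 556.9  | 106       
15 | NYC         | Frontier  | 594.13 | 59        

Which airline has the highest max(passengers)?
SELECT airline, MAX(passengers) as val
FROM flights
GROUP BY airline
ORDER BY val DESC
LIMIT 1

Result: Southwest with max(passengers) = 284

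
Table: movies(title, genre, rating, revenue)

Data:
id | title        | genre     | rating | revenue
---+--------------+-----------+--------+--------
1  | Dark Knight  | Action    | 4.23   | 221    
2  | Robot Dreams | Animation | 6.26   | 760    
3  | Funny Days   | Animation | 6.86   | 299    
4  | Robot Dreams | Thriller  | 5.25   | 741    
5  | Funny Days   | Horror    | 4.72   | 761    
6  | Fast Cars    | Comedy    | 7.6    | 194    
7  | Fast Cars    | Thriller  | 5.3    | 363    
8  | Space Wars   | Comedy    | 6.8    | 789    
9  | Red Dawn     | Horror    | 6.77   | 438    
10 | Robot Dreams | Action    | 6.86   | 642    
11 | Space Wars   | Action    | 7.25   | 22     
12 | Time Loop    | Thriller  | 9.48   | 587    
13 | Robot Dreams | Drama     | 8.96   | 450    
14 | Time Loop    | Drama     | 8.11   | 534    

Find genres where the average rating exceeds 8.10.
SELECT genre, AVG(rating)
FROM movies
GROUP BY genre
HAVING AVG(rating) > 8.10

Result:
  Drama: avg=8.54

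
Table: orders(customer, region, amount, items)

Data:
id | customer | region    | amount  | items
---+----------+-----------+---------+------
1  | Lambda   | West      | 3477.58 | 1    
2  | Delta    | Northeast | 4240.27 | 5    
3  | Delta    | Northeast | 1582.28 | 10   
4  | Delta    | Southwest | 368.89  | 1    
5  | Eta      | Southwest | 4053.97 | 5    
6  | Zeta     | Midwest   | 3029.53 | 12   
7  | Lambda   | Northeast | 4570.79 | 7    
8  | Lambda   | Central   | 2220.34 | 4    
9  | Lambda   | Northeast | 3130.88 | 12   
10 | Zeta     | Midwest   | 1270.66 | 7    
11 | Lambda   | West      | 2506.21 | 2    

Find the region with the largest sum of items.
SELECT region, SUM(items) as val
FROM orders
GROUP BY region
ORDER BY val DESC
LIMIT 1

Result: Northeast with sum(items) = 34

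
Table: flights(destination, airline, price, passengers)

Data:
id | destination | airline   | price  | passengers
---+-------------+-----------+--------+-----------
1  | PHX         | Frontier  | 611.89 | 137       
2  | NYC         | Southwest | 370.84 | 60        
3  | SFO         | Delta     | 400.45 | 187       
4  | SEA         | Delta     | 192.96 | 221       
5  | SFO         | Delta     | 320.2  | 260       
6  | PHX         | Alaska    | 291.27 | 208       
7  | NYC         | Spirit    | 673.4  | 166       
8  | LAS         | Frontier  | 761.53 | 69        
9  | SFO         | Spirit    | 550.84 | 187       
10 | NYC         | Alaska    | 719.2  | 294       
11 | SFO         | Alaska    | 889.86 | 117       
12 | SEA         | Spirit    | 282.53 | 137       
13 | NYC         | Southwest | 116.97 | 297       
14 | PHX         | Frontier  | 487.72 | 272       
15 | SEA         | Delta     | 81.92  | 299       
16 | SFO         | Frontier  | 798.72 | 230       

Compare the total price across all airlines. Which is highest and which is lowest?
SELECT airline, SUM(price)
FROM flights
GROUP BY airline
ORDER BY SUM(price)

All groups:
  Southwest: 487.81
  Delta: 995.53
  Spirit: 1506.77
  Alaska: 1900.33
  Frontier: 2659.86

Highest: Frontier (2659.86)
Lowest: Southwest (487.81)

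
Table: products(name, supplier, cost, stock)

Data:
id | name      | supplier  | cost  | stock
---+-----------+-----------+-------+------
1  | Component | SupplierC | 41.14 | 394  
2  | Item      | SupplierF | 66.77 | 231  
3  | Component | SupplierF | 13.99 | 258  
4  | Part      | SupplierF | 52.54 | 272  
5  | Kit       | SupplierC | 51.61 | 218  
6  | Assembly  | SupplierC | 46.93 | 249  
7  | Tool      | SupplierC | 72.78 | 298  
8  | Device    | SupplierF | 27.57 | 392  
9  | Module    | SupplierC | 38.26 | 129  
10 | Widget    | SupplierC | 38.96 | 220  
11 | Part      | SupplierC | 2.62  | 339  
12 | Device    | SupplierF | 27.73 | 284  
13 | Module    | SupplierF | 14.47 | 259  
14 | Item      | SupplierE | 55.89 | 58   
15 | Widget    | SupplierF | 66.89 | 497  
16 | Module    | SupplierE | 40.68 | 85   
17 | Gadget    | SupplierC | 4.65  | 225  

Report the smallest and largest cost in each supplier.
SELECT supplier, MIN(cost), MAX(cost)
FROM products
GROUP BY supplier

Result:
  SupplierC: min=2.62, max=72.78
  SupplierE: min=40.68, max=55.89
  SupplierF: min=13.99, max=66.89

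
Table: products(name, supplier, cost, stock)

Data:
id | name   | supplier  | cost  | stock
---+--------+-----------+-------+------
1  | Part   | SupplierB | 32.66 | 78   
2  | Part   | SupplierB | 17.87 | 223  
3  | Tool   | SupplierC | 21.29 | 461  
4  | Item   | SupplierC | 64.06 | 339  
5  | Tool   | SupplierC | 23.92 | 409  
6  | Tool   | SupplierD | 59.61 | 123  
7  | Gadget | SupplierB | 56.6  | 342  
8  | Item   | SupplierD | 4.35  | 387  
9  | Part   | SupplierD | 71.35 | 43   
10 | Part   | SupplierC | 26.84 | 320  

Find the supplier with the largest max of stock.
SELECT supplier, MAX(stock) as val
FROM products
GROUP BY supplier
ORDER BY val DESC
LIMIT 1

Result: SupplierC with max(stock) = 461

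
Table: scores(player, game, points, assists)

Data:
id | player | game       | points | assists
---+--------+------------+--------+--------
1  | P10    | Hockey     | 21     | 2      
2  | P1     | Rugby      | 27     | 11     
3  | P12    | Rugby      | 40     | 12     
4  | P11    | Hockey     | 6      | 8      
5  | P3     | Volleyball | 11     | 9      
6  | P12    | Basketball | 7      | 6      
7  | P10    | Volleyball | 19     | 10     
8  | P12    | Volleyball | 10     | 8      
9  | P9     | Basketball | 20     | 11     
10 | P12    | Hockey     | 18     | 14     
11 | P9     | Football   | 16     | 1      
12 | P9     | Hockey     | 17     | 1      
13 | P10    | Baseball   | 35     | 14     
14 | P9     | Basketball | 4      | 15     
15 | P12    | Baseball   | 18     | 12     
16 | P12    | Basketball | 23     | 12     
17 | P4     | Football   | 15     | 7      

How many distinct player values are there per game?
SELECT game, COUNT(DISTINCT player)
FROM scores
GROUP BY game

Result:
  Baseball: 2 distinct
  Basketball: 2 distinct
  Football: 2 distinct
  Hockey: 4 distinct
  Rugby: 2 distinct
  Volleyball: 3 distinct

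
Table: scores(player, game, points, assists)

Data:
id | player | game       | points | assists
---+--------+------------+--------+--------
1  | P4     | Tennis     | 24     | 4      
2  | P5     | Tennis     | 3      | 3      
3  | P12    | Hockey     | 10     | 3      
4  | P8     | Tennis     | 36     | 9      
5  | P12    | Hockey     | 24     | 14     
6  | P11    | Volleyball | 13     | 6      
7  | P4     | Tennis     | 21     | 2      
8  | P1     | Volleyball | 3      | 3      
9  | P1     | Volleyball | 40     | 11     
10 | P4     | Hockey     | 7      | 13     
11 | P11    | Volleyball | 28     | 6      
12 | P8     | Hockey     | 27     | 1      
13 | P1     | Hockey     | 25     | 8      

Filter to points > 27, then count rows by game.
SELECT game, COUNT(*)
FROM scores
WHERE points > 27
GROUP BY game

Note: WHERE filters rows before grouping.

Result:
  Tennis: 1
  Volleyball: 2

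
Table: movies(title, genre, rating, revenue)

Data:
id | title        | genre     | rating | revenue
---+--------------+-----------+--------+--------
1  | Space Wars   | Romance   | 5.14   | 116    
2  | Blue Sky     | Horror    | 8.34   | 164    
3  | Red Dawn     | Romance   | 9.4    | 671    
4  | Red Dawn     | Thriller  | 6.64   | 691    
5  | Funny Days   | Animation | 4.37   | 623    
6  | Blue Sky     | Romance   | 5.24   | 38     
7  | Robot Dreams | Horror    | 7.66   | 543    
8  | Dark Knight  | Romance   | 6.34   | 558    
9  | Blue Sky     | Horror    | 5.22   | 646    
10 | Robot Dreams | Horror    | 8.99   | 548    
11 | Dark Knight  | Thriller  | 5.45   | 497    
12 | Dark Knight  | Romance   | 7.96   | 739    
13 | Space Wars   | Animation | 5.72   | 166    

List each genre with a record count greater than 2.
SELECT genre, COUNT(*) as cnt
FROM movies
GROUP BY genre
HAVING COUNT(*) > 2

Result:
  Horror: 4
  Romance: 5

Note: HAVING filters groups after aggregation, WHERE filters rows before.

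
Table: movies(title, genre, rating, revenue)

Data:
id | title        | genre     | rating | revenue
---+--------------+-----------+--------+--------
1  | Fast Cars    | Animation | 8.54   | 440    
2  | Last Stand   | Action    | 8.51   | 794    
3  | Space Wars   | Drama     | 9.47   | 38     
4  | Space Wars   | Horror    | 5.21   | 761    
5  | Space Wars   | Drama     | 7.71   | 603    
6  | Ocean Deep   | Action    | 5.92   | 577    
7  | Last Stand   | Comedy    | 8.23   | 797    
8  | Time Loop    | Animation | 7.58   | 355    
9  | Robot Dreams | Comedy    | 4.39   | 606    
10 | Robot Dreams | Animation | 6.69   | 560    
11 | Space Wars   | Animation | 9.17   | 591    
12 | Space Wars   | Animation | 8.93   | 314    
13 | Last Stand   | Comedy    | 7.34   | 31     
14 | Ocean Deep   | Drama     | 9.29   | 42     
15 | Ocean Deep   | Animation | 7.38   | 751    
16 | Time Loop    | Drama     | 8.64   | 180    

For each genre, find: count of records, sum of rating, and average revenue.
SELECT genre,
       COUNT(*) as cnt,
       SUM(rating) as total_rating,
       AVG(revenue) as avg_revenue
FROM movies
GROUP BY genre

Result:
  Action: 2 records, 14.43 total rating, 685.50 avg revenue
  Animation: 6 records, 48.29 total rating, 501.83 avg revenue
  Comedy: 3 records, 19.96 total rating, 478.00 avg revenue
  Drama: 4 records, 35.11 total rating, 215.75 avg revenue
  Horror: 1 records, 5.21 total rating, 761.00 avg revenue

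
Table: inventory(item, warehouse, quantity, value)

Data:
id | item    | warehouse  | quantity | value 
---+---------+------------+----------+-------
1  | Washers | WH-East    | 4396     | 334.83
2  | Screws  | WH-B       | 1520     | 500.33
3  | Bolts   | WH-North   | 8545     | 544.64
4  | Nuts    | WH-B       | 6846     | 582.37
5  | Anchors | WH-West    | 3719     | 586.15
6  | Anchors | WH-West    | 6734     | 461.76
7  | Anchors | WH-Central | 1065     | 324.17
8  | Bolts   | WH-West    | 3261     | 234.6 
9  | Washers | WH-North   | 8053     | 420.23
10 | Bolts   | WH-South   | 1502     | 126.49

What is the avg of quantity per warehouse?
SELECT warehouse, AVG(quantity) as result
FROM inventory
GROUP BY warehouse

Result:
  WH-B: 4183.00
  WH-Central: 1065.00
  WH-East: 4396.00
  WH-North: 8299.00
  WH-South: 1502.00
  WH-West: 4571.33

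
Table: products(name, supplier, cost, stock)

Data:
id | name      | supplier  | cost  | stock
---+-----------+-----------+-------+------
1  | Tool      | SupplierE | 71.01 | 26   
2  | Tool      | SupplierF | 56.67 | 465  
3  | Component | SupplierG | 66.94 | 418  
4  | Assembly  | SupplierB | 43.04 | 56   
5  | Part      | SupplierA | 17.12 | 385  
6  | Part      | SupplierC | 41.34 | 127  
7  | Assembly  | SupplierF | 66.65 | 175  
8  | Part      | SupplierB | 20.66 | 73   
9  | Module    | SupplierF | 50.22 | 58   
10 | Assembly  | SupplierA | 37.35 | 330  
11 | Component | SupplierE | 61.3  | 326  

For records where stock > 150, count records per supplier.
SELECT supplier, COUNT(*)
FROM products
WHERE stock > 150
GROUP BY supplier

Note: WHERE filters rows before grouping.

Result:
  SupplierA: 2
  SupplierE: 1
  SupplierF: 2
  SupplierG: 1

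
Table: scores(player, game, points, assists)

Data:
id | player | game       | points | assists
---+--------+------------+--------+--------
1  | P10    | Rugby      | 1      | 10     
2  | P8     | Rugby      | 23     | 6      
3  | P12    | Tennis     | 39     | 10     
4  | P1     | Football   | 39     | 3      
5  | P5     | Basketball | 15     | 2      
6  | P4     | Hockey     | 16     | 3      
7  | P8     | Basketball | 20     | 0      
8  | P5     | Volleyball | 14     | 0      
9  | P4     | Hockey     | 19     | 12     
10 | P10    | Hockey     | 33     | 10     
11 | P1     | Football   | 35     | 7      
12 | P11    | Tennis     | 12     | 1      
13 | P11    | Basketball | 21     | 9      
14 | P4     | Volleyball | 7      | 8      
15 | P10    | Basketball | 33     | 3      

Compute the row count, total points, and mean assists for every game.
SELECT game,
       COUNT(*) as cnt,
       SUM(points) as total_points,
       AVG(assists) as avg_assists
FROM scores
GROUP BY game

Result:
  Basketball: 4 records, 89 total points, 3.50 avg assists
  Football: 2 records, 74 total points, 5.00 avg assists
  Hockey: 3 records, 68 total points, 8.33 avg assists
  Rugby: 2 records, 24 total points, 8.00 avg assists
  Tennis: 2 records, 51 total points, 5.50 avg assists
  Volleyball: 2 records, 21 total points, 4.00 avg assists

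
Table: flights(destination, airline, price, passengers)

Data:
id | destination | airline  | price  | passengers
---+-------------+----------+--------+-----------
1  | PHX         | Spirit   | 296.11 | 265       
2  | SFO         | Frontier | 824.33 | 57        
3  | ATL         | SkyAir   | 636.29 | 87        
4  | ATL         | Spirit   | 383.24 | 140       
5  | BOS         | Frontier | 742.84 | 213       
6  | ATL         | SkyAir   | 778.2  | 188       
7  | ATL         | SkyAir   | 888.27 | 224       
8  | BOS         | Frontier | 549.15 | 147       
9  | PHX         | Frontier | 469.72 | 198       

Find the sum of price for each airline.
SELECT airline, SUM(price) as result
FROM flights
GROUP BY airline

Result:
  Frontier: 2586.04
  SkyAir: 2302.76
  Spirit: 679.35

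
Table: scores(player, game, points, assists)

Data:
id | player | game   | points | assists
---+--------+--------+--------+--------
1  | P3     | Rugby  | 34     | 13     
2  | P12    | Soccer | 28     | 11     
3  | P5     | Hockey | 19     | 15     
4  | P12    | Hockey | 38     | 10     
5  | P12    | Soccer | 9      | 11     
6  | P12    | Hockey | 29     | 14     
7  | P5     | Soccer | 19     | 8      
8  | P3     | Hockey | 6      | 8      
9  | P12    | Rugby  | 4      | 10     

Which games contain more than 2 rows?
SELECT game, COUNT(*) as cnt
FROM scores
GROUP BY game
HAVING COUNT(*) > 2

Result:
  Hockey: 4
  Soccer: 3

Note: HAVING filters groups after aggregation, WHERE filters rows before.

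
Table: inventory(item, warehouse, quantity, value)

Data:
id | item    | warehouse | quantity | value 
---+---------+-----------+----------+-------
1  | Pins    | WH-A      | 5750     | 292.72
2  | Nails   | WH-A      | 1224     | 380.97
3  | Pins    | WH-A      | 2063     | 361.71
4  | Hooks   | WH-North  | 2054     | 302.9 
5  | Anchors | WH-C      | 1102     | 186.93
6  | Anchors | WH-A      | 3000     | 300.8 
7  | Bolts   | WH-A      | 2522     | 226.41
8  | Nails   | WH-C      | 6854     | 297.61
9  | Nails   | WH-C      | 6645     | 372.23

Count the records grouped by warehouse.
SELECT warehouse, COUNT(*) as count
FROM inventory
GROUP BY warehouse

Result:
  WH-A: 5
  WH-C: 3
  WH-North: 1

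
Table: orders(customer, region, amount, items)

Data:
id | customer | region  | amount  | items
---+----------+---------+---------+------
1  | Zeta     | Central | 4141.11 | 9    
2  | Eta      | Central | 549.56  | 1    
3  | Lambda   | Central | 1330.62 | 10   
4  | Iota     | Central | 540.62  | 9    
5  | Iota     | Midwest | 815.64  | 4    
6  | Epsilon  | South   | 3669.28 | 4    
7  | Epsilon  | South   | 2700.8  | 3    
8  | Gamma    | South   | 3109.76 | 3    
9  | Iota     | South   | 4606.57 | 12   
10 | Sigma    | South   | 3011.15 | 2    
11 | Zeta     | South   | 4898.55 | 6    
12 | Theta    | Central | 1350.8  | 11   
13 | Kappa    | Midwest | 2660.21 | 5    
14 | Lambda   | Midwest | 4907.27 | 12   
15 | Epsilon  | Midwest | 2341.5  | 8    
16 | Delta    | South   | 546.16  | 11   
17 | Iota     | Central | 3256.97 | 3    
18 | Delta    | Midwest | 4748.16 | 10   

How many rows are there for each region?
SELECT region, COUNT(*) as count
FROM orders
GROUP BY region

Result:
  Central: 6
  Midwest: 5
  South: 7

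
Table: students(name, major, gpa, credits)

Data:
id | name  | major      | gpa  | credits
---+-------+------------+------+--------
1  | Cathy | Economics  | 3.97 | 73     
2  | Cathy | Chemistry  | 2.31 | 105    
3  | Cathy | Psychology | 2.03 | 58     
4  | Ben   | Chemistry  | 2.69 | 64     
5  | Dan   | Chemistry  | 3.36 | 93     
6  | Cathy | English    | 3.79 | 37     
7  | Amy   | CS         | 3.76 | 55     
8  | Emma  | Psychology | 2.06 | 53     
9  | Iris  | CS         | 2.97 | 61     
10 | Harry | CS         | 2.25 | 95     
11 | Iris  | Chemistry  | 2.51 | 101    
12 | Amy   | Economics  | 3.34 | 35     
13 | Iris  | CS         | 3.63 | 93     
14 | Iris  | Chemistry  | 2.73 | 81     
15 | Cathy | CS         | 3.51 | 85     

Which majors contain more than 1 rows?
SELECT major, COUNT(*) as cnt
FROM students
GROUP BY major
HAVING COUNT(*) > 1

Result:
  CS: 5
  Chemistry: 5
  Economics: 2
  Psychology: 2

Note: HAVING filters groups after aggregation, WHERE filters rows before.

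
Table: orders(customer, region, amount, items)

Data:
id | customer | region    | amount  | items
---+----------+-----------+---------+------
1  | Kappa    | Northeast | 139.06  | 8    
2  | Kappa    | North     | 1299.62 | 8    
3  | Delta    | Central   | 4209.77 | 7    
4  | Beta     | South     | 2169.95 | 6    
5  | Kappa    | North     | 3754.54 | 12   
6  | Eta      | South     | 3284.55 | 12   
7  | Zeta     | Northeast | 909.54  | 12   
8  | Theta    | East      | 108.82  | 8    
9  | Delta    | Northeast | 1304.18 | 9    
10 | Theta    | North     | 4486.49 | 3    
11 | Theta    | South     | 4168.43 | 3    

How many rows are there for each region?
SELECT region, COUNT(*) as count
FROM orders
GROUP BY region

Result:
  Central: 1
  East: 1
  North: 3
  Northeast: 3
  South: 3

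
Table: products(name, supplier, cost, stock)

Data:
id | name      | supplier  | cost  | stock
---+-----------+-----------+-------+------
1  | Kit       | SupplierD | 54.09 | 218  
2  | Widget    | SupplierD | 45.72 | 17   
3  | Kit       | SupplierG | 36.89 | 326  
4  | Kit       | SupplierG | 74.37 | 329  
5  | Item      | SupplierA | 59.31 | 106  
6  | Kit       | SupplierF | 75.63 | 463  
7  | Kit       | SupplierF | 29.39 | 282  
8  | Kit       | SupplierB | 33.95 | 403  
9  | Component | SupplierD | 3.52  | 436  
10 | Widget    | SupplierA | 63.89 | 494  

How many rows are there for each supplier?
SELECT supplier, COUNT(*) as count
FROM products
GROUP BY supplier

Result:
  SupplierA: 2
  SupplierB: 1
  SupplierD: 3
  SupplierF: 2
  SupplierG: 2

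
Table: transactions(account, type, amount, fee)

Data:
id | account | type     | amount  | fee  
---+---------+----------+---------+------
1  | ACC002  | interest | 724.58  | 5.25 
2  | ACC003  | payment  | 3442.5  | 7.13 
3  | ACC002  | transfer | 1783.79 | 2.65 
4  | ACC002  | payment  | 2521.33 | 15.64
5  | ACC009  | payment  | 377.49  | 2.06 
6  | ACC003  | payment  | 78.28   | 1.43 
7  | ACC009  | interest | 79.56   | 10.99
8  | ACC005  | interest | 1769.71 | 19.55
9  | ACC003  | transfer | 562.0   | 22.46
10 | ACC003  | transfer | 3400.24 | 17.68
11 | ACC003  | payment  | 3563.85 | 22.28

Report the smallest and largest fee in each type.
SELECT type, MIN(fee), MAX(fee)
FROM transactions
GROUP BY type

Result:
  interest: min=5.25, max=19.55
  payment: min=1.43, max=22.28
  transfer: min=2.65, max=22.46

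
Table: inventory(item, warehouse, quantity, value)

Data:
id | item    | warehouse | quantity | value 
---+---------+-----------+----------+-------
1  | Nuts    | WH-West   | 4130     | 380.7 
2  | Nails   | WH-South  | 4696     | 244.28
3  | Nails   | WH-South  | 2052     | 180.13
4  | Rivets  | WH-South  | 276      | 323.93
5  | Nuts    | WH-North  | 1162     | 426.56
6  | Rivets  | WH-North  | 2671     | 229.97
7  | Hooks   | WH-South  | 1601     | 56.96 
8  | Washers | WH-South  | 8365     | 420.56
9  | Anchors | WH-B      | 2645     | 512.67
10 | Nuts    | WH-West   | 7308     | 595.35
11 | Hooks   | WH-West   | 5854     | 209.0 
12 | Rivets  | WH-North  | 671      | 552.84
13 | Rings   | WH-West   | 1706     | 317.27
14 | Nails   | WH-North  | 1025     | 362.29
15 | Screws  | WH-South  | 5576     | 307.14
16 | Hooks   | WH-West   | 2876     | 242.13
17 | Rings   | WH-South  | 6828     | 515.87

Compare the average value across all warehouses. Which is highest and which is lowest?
SELECT warehouse, AVG(value)
FROM inventory
GROUP BY warehouse
ORDER BY AVG(value)

All groups:
  WH-South: 292.70
  WH-West: 348.89
  WH-North: 392.92
  WH-B: 512.67

Highest: WH-B (512.67)
Lowest: WH-South (292.70)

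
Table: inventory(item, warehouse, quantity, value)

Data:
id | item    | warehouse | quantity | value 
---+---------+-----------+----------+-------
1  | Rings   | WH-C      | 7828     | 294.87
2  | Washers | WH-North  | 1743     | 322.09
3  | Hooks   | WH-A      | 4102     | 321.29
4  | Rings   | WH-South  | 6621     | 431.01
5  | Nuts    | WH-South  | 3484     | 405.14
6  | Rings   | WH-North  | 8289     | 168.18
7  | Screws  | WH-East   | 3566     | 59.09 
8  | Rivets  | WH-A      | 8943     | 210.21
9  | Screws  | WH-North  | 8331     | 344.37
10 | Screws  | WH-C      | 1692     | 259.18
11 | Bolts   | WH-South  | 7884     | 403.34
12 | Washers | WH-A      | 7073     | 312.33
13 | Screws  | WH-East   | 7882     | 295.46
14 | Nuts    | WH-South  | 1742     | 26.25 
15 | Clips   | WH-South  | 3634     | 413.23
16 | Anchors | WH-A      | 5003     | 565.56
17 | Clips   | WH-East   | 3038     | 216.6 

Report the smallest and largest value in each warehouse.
SELECT warehouse, MIN(value), MAX(value)
FROM inventory
GROUP BY warehouse

Result:
  WH-A: min=210.21, max=565.56
  WH-C: min=259.18, max=294.87
  WH-East: min=59.09, max=295.46
  WH-North: min=168.18, max=344.37
  WH-South: min=26.25, max=431.01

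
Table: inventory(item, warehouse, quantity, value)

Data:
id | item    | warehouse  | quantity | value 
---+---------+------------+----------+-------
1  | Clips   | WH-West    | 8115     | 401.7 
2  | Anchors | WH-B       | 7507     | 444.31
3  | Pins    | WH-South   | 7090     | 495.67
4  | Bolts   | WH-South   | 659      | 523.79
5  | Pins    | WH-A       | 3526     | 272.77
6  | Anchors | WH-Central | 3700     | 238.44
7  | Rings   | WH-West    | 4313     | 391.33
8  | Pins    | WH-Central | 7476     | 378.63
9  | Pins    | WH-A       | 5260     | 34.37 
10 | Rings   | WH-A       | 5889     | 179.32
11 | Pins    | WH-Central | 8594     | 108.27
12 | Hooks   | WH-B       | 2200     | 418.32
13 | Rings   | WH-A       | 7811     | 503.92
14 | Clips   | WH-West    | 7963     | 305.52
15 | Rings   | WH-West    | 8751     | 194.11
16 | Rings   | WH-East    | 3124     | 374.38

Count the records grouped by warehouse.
SELECT warehouse, COUNT(*) as count
FROM inventory
GROUP BY warehouse

Result:
  WH-A: 4
  WH-B: 2
  WH-Central: 3
  WH-East: 1
  WH-South: 2
  WH-West: 4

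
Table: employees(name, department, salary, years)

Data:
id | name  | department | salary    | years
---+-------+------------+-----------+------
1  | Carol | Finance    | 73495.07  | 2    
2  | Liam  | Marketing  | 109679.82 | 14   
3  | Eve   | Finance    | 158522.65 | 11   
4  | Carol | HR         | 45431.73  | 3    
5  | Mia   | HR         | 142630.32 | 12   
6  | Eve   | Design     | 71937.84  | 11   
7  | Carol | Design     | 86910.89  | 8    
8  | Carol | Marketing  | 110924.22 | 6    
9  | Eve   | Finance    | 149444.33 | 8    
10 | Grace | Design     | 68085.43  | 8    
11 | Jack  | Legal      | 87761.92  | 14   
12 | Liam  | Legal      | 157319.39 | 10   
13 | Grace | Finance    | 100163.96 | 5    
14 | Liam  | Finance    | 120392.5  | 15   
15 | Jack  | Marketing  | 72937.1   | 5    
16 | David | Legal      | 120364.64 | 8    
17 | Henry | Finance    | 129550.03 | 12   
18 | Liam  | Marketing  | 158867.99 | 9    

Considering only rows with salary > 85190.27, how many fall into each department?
SELECT department, COUNT(*)
FROM employees
WHERE salary > 85190.27
GROUP BY department

Note: WHERE filters rows before grouping.

Result:
  Design: 1
  Finance: 5
  HR: 1
  Legal: 3
  Marketing: 3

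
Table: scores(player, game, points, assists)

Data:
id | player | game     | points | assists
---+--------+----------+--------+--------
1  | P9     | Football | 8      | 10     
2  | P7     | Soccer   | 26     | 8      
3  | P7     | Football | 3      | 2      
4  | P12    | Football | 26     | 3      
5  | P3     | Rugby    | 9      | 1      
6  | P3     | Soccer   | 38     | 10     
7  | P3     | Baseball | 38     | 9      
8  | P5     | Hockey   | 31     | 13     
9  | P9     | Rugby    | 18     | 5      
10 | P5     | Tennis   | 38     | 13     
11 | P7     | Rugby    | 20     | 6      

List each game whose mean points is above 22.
SELECT game, AVG(points)
FROM scores
GROUP BY game
HAVING AVG(points) > 22

Result:
  Baseball: avg=38.00
  Hockey: avg=31.00
  Soccer: avg=32.00
  Tennis: avg=38.00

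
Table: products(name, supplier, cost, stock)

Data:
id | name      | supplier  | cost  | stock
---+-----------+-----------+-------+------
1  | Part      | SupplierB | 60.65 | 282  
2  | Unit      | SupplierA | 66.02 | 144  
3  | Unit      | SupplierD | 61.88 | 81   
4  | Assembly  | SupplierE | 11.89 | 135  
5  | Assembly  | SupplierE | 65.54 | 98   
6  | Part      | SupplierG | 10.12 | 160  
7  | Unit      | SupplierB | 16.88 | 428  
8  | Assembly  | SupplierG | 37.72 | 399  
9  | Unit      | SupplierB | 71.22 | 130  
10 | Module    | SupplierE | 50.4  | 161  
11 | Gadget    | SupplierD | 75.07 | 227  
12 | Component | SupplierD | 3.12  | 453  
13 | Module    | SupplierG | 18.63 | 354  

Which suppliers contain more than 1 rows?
SELECT supplier, COUNT(*) as cnt
FROM products
GROUP BY supplier
HAVING COUNT(*) > 1

Result:
  SupplierB: 3
  SupplierD: 3
  SupplierE: 3
  SupplierG: 3

Note: HAVING filters groups after aggregation, WHERE filters rows before.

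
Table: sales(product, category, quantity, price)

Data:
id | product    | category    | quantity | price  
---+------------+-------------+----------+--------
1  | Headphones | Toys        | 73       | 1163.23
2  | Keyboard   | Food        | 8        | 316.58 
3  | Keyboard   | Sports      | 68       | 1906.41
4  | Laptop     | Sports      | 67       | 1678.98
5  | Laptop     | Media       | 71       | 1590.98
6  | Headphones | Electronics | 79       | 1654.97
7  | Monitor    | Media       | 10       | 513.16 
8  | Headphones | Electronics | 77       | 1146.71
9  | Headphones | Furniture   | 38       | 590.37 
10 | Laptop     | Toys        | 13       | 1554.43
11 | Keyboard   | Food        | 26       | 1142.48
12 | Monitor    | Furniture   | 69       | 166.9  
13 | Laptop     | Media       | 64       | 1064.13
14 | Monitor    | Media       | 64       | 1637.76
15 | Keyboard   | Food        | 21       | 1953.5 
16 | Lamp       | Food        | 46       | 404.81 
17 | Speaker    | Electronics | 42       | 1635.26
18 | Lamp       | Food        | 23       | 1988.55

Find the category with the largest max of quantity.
SELECT category, MAX(quantity) as val
FROM sales
GROUP BY category
ORDER BY val DESC
LIMIT 1

Result: Electronics with max(quantity) = 79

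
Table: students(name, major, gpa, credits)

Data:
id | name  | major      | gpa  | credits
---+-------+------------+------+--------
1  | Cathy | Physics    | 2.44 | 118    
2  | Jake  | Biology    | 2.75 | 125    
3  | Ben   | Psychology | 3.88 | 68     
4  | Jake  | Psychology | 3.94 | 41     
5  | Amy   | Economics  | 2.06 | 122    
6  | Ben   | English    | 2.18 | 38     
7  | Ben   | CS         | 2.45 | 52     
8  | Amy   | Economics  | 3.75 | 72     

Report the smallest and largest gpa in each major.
SELECT major, MIN(gpa), MAX(gpa)
FROM students
GROUP BY major

Result:
  Biology: min=2.75, max=2.75
  CS: min=2.45, max=2.45
  Economics: min=2.06, max=3.75
  English: min=2.18, max=2.18
  Physics: min=2.44, max=2.44
  Psychology: min=3.88, max=3.94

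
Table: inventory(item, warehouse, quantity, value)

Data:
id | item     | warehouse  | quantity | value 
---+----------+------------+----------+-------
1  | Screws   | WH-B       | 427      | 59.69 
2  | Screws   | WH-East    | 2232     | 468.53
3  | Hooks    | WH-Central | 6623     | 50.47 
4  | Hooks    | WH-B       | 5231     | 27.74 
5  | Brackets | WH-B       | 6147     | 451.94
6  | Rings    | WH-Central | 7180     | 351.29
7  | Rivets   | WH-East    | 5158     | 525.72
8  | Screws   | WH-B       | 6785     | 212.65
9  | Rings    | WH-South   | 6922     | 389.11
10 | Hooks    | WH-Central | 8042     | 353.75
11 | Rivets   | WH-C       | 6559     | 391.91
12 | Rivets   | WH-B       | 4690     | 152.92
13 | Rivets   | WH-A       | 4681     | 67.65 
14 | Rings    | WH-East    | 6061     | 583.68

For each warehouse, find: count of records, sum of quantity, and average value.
SELECT warehouse,
       COUNT(*) as cnt,
       SUM(quantity) as total_quantity,
       AVG(value) as avg_value
FROM inventory
GROUP BY warehouse

Result:
  WH-A: 1 records, 4681 total quantity, 67.65 avg value
  WH-B: 5 records, 23280 total quantity, 180.99 avg value
  WH-C: 1 records, 6559 total quantity, 391.91 avg value
  WH-Central: 3 records, 21845 total quantity, 251.84 avg value
  WH-East: 3 records, 13451 total quantity, 525.98 avg value
  WH-South: 1 records, 6922 total quantity, 389.11 avg value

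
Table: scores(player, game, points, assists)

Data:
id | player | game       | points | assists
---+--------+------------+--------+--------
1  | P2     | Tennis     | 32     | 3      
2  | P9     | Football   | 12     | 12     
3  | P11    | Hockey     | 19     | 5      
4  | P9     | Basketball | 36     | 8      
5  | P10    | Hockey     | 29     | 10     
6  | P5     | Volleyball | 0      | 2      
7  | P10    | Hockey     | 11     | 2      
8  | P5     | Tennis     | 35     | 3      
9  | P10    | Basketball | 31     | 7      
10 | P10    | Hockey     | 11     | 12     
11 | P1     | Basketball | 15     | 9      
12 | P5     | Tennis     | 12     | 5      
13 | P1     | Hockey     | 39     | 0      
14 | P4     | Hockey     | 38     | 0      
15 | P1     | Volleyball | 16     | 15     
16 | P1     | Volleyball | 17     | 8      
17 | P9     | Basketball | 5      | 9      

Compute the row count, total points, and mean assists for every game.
SELECT game,
       COUNT(*) as cnt,
       SUM(points) as total_points,
       AVG(assists) as avg_assists
FROM scores
GROUP BY game

Result:
  Basketball: 4 records, 87 total points, 8.25 avg assists
  Football: 1 records, 12 total points, 12.00 avg assists
  Hockey: 6 records, 147 total points, 4.83 avg assists
  Tennis: 3 records, 79 total points, 3.67 avg assists
  Volleyball: 3 records, 33 total points, 8.33 avg assists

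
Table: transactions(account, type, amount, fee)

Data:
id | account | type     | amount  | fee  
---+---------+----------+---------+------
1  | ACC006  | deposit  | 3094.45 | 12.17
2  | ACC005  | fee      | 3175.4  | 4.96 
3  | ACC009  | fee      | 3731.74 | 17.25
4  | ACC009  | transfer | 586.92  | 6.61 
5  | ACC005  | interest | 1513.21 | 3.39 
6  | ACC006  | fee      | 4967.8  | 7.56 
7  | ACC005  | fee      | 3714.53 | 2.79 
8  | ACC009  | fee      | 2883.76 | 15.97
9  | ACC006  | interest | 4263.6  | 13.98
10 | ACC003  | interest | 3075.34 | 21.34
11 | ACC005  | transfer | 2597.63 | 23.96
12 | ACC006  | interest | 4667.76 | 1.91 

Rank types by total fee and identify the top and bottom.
SELECT type, SUM(fee)
FROM transactions
GROUP BY type
ORDER BY SUM(fee)

All groups:
  deposit: 12.17
  transfer: 30.57
  interest: 40.62
  fee: 48.53

Highest: fee (48.53)
Lowest: deposit (12.17)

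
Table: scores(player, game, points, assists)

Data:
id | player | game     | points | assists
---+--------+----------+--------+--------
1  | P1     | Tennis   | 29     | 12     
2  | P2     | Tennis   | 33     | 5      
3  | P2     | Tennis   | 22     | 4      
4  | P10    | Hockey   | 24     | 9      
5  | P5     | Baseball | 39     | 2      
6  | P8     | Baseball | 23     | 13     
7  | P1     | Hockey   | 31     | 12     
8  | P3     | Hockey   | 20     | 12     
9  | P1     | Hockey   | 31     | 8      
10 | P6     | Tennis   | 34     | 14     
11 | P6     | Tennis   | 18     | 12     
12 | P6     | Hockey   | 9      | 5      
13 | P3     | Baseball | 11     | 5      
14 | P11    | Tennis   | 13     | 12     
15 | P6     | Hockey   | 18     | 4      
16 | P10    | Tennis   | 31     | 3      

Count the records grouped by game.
SELECT game, COUNT(*) as count
FROM scores
GROUP BY game

Result:
  Baseball: 3
  Hockey: 6
  Tennis: 7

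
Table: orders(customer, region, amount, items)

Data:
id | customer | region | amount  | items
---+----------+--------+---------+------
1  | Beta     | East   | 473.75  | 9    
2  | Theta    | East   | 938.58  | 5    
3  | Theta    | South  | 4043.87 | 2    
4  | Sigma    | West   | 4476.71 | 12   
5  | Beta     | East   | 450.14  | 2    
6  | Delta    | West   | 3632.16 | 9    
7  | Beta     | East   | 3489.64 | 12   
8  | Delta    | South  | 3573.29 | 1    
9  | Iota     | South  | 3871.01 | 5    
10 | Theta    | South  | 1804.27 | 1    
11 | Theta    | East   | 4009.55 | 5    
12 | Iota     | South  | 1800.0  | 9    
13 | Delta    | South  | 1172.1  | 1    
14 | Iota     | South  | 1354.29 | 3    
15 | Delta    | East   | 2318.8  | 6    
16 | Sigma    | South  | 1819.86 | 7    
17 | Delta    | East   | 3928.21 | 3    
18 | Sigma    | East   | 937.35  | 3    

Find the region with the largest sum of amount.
SELECT region, SUM(amount) as val
FROM orders
GROUP BY region
ORDER BY val DESC
LIMIT 1

Result: South with sum(amount) = 19438.69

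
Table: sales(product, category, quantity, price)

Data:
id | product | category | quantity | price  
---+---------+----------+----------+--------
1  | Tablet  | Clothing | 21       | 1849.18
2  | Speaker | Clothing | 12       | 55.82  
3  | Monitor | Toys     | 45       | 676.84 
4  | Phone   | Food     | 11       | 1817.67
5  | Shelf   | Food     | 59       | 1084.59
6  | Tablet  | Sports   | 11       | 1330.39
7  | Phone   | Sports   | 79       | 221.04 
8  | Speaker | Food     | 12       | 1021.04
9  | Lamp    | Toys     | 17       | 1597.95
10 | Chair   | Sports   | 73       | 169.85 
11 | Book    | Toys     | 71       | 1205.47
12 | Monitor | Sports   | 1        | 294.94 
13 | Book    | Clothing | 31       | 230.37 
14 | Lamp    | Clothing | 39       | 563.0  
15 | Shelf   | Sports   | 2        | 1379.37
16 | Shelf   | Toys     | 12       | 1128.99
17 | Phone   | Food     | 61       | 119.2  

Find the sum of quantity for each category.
SELECT category, SUM(quantity) as result
FROM sales
GROUP BY category

Result:
  Clothing: 103
  Food: 143
  Sports: 166
  Toys: 145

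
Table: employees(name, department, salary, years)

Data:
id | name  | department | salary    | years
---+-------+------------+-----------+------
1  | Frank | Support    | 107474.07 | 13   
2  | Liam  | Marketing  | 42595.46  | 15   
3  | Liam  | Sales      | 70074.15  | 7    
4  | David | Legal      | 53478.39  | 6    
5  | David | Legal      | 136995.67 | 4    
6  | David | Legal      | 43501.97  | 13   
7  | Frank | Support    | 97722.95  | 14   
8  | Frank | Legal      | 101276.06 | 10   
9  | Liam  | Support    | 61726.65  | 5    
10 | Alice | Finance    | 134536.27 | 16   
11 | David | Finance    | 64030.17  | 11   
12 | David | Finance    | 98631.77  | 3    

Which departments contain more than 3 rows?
SELECT department, COUNT(*) as cnt
FROM employees
GROUP BY department
HAVING COUNT(*) > 3

Result:
  Legal: 4

Note: HAVING filters groups after aggregation, WHERE filters rows before.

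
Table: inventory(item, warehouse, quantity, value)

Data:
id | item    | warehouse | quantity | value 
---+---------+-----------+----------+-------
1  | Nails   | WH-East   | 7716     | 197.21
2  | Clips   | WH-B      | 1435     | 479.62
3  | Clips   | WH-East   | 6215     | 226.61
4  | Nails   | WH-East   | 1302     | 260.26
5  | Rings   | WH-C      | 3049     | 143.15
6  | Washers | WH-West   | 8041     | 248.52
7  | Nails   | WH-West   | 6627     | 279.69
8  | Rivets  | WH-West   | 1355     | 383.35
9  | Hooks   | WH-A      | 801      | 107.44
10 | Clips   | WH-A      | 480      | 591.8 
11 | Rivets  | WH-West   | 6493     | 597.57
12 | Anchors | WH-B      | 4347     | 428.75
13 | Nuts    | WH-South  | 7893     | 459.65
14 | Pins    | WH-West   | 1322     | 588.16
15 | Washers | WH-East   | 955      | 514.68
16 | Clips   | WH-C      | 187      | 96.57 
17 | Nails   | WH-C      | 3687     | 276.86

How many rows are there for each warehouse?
SELECT warehouse, COUNT(*) as count
FROM inventory
GROUP BY warehouse

Result:
  WH-A: 2
  WH-B: 2
  WH-C: 3
  WH-East: 4
  WH-South: 1
  WH-West: 5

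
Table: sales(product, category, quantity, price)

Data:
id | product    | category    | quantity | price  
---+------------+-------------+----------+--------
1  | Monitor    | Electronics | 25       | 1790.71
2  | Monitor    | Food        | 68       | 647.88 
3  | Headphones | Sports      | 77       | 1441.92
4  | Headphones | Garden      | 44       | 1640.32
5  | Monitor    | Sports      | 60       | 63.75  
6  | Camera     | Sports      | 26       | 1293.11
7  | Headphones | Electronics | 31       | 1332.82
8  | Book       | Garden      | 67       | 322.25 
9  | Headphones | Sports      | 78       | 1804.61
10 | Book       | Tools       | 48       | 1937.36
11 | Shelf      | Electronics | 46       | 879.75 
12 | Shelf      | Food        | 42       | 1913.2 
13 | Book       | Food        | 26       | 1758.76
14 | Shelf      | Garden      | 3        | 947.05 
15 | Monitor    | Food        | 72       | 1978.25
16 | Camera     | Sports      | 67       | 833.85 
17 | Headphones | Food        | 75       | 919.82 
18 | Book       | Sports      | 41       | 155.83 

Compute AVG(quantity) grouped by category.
SELECT category, AVG(quantity) as result
FROM sales
GROUP BY category

Result:
  Electronics: 34.00
  Food: 56.60
  Garden: 38.00
  Sports: 58.17
  Tools: 48.00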